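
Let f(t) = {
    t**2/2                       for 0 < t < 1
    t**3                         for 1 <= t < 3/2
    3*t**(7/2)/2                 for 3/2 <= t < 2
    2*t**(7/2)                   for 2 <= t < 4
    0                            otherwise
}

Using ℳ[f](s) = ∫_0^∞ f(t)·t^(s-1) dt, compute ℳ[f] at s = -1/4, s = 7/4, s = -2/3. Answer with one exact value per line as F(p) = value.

F(-1/4) = -81*2**(3/4)*3**(1/4)/104 - 16*2**(1/4)/13 - 6/77 + 9*2**(1/4)*3**(3/4)/22 + 512*sqrt(2)/13
F(7/4) = -64*2**(1/4)/21 - 243*2**(3/4)*3**(1/4)/224 - 22/285 + 81*2**(1/4)*3**(3/4)/152 + 8192*sqrt(2)/21
F(-2/3) = -81*2**(1/6)*3**(5/6)/136 - 12*2**(5/6)/17 - 3/56 + 27*2**(2/3)*3**(1/3)/56 + 384*2**(2/3)/17

slice at 1, 3/2, 2, transform all 4 pieces, and sum them
piece [0, 1): integrate t**2/2 against the kernel
between 1 and 3/2 the integrand is t**3·t^(s-1)
∫ over [3/2, 2) of 3*t**(7/2)/2·t^(s-1) joins the sum
∫ over [2, 4) of 2*t**(7/2)·t^(s-1) joins the sum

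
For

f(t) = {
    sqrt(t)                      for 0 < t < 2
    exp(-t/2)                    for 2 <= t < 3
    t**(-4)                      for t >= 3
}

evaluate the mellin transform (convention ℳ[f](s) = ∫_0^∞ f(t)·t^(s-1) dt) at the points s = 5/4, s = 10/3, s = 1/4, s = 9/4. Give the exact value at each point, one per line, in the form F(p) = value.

F(5/4) = -2*2**(1/4)*uppergamma(5/4, 3/2) + 4*3**(1/4)/297 + 2*2**(1/4)*uppergamma(5/4, 1) + 8*2**(3/4)/7
F(10/3) = -8*2**(1/3)*uppergamma(10/3, 3/2) + 3**(1/3)/2 + 48*2**(5/6)/23 + 8*2**(1/3)*uppergamma(10/3, 1)
F(1/4) = -2**(1/4)*uppergamma(1/4, 3/2) + 4*3**(1/4)/1215 + 2**(1/4)*uppergamma(1/4, 1) + 4*2**(3/4)/3
F(9/4) = -4*2**(1/4)*uppergamma(9/4, 3/2) + 4*3**(1/4)/63 + 16*2**(3/4)/11 + 4*2**(1/4)*uppergamma(9/4, 1)

slice at 2, 3, transform all 3 pieces, and sum them
segment 0 to 2 holds sqrt(t); add its integral
segment 2 to 3 holds exp(-t/2); add its integral
∫ t**(-4)·t^(s-1) over [3, ∞)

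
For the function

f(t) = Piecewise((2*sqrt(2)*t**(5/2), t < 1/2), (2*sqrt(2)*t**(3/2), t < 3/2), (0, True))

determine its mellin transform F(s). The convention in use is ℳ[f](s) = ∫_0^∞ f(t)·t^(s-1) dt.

strip the shared t-power: 2*sqrt(2)*t**(3/2) on [0, 1/2); 2*sqrt(2)*sqrt(t) on [1/2, 3/2)
undo the common scale on t: t**(3/2) on [0, 1); 2*sqrt(t) on [1, 3)
breakpoints 1/2: one integral from each of the 2 segments
[0, 1/2) adds the kernel integral of 2*sqrt(2)*t**(5/2)
between 1/2 and 3/2 the integrand is 2*sqrt(2)*t**(3/2)·t^(s-1)

(3**(s + 3/2)*(4*s + 10) - 2*s - 7)/(2**s*(2*s + 3)*(2*s + 5))
  Re(s) > -5/2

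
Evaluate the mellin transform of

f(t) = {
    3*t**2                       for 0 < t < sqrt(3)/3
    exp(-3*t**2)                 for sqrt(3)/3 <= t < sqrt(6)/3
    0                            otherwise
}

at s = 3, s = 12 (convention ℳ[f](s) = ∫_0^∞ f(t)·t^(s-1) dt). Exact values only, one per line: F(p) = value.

undo the power substitution: 3*t on [0, 1/3); exp(-3*t) on [1/3, 2/3)
reversing the common scale on t: t on [0, 1); exp(-t) on [1, 2)
along the cuts sqrt(3)/3, ℳ[f](s) splits into 2 integrals
over [0, sqrt(3)/3), the kernel integral of 3*t**2 enters the sum
for t in [sqrt(3)/3, sqrt(6)/3): the term is ∫ exp(-3*t**2)·t^(s-1)

F(3) = sqrt(3)*(-10*sqrt(2) + 10*E + (-5*sqrt(pi)*erfc(sqrt(2)) + 5*sqrt(pi)*erfc(1) + 4)*exp(2))*exp(-2)/180
F(12) = (-6104 + exp(2) + 2282*E)*exp(-2)/10206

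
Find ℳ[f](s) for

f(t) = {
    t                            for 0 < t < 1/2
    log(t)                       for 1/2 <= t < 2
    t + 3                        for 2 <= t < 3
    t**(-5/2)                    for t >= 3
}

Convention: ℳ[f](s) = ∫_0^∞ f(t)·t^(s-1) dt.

f breaks at 1/2, 2, 3 into 4 integrals to sum
between 0 and 1/2 the integrand is t·t^(s-1)
for t in [1/2, 2): the term is ∫ log(t)·t^(s-1)
the [2, 3) slice contributes ∫ (t + 3)·t^(s-1) dt
[3, ∞) adds the kernel integral of t**(-5/2)

(-270*2**(2*s)*s**2*(2*s - 5) + 54*2**(2*s)*s*(s + 1)*(2*s - 5)*log(2) - 162*2**(2*s)*s*(2*s - 5) - 54*2**(2*s)*(s + 1)*(2*s - 5) - 4*sqrt(3)*6**s*s**2*(s + 1) + 324*6**s*s**2*(2*s - 5) + 162*6**s*s*(2*s - 5) + 27*s**2*(2*s - 5) + 54*s*(s + 1)*(2*s - 5)*log(2) + (2*s - 5)*(54*s + 54))/(54*2**s*s**2*(s + 1)*(2*s - 5))
  -1 < Re(s) < 5/2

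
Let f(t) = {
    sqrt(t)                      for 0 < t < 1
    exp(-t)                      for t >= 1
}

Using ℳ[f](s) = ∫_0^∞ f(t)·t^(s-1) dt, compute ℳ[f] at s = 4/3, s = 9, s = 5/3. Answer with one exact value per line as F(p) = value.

f breaks at 1 into 2 integrals to sum
on [0, 1) integrate f = sqrt(t) against the kernel
between 1 and ∞ the integrand is exp(-t)·t^(s-1)

F(4/3) = uppergamma(4/3, 1) + 6/11
F(9) = 2/19 + 109601*exp(-1)
F(5/3) = 6/13 + uppergamma(5/3, 1)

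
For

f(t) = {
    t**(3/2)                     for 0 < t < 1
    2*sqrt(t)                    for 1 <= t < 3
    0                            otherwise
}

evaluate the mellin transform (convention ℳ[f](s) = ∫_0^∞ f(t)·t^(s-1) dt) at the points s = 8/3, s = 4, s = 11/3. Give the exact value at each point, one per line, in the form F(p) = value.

decompose at 1; ℳ[f](s) sums the 2 pieces' integrals
the [0, 1) slice contributes ∫ t**(3/2)·t^(s-1) dt
∫ over [1, 3) of 2*sqrt(t)·t^(s-1) joins the sum

F(8/3) = -186/475 + 324*3**(1/6)/19
F(4) = -26/99 + 36*sqrt(3)
F(11/3) = -222/775 + 972*3**(1/6)/25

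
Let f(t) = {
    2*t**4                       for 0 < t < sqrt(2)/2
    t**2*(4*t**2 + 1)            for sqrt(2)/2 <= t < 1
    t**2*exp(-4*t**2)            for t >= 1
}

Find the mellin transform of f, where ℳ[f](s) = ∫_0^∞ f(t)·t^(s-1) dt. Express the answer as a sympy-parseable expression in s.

(40*2**(3*s/2)*(s + 2) + 16*2**(3*s/2) + 2**(s/2)*(s + 2)*(s + 4)*uppergamma(s/2 + 1, 4) - 8*2**s*(s + 2) - 8*2**s)/(8*2**(3*s/2)*(s + 2)*(s + 4))
  Re(s) > -4

peel off the power substitution: 2*t**2 on [0, 1/2); t*(4*t + 1) on [1/2, 1); t*exp(-4*t) on [1, ∞)
invert the shared t-power to get 2*t on [0, 1/2); 4*t + 1 on [1/2, 1); exp(-4*t) on [1, ∞)
remove the common scale on t first: t on [0, 1); 2*t + 1 on [1, 2); exp(-2*t) on [2, ∞)
integrate the 3 segments split at sqrt(2)/2, 1, then add the results
∫ 2*t**4·t^(s-1) over [0, sqrt(2)/2)
on [sqrt(2)/2, 1): add ∫ t**2*(4*t**2 + 1)·t^(s-1) dt
over [1, ∞), the kernel integral of t**2*exp(-4*t**2) enters the sum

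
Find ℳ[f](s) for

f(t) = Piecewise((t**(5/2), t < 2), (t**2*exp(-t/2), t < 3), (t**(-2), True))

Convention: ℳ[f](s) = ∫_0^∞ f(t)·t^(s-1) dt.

(36*2**s*(s - 2)*(2*s + 5)*uppergamma(s + 2, 1) - 36*2**s*(s - 2)*(2*s + 5)*uppergamma(s + 2, 3/2) + 72*2**(s + 1/2)*(s - 2) - 3**s*(2*s + 5))/(9*(s - 2)*(2*s + 5))
  -5/2 < Re(s) < 2

peel off the shared t-power: sqrt(t) on [0, 2); exp(-t/2) on [2, 3); t**(-4) on [3, ∞)
integrate the 3 segments split at 2, 3, then add the results
on [0, 2) integrate f = t**(5/2) against the kernel
the [2, 3) slice contributes ∫ t**2*exp(-t/2)·t^(s-1) dt
piece [3, ∞): integrate t**(-2) against the kernel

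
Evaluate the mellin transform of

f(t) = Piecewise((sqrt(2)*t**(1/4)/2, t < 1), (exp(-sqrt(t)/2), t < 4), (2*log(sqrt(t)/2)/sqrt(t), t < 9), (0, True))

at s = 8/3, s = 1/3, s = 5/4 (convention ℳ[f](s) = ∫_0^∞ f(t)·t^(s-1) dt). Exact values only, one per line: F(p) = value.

F(8/3) = -64*2**(1/3)*uppergamma(16/3, 1) - 2916*3**(1/3)/169 + 6*sqrt(2)/35 + 576*2**(1/3)/169 + log(3**(972*3**(1/3)/13)/2**(972*3**(1/3)/13)) + 64*2**(1/3)*uppergamma(16/3, 1/2)
F(1/3) = -12*3**(2/3) + log(2**(4*3**(2/3))/3**(4*3**(2/3))) - 2*2**(2/3)*uppergamma(2/3, 1) + 6*sqrt(2)/7 + 2*2**(2/3)*uppergamma(2/3, 1/2) + 18*2**(2/3)
F(5/4) = -20*sqrt(2)*exp(-1) - 16*sqrt(3)/3 - 6*sqrt(2)*sqrt(pi)*erfc(1) + 6*sqrt(2)*sqrt(pi)*erfc(sqrt(2)/2) + 35*sqrt(2)/9 + log(3**(72*sqrt(3))/2**(72*sqrt(3)))/9 + 16*exp(-1/2)

back out the power substitution: sqrt(2)*sqrt(t)/2 on [0, 1); exp(-t/2) on [1, 2); 2*log(t/2)/t on [2, 3)
strip the common scale on t: sqrt(t) on [0, 1/2); exp(-t) on [1/2, 1); log(t)/t on [1, 3/2)
cuts at 1, 4: linearity sums the 3 kernel integrals
∫ sqrt(2)*t**(1/4)/2·t^(s-1) over [0, 1)
piece [1, 4): integrate exp(-sqrt(t)/2) against the kernel
∫ 2*log(sqrt(t)/2)/sqrt(t)·t^(s-1) over [4, 9)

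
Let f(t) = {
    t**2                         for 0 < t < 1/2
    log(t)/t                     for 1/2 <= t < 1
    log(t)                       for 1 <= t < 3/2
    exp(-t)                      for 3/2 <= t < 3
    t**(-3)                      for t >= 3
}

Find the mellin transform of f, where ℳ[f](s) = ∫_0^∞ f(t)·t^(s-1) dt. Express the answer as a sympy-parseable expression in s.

along the cuts 1/2, 1, 3/2, 3, ℳ[f](s) splits into 5 integrals
segment 0 to 1/2 holds t**2; add its integral
the [1/2, 1) slice contributes ∫ log(t)/t·t^(s-1) dt
on [1, 3/2): add ∫ log(t)·t^(s-1) dt
for t in [3/2, 3): the term is ∫ exp(-t)·t^(s-1)
piece [3, ∞): integrate t**(-3) against the kernel

(108*2**s*s**2*(s - 3)*(s + 2)*(s**2 - 2*s + 1)*uppergamma(s, 3/2) - 108*2**s*s**2*(s - 3)*(s + 2)*(s**2 - 2*s + 1)*uppergamma(s, 3) - 108*2**s*s**2*(s - 3)*(s + 2) + 108*2**s*(s - 3)*(s + 2)*(s**2 - 2*s + 1) - 108*3**s*s*(s - 3)*(s + 2)*(s**2 - 2*s + 1)*log(2) + 108*3**s*s*(s - 3)*(s + 2)*(s**2 - 2*s + 1)*log(3) - 108*3**s*(s - 3)*(s + 2)*(s**2 - 2*s + 1) - 4*6**s*s**2*(s + 2)*(s**2 - 2*s + 1) + 216*s**3*(s - 3)*(s + 2)*log(2) - 216*s**2*(s - 3)*(s + 2)*log(2) + 216*s**2*(s - 3)*(s + 2) + 27*s**2*(s - 3)*(s**2 - 2*s + 1))/(108*2**s*s**2*(s - 3)*(s + 2)*(s**2 - 2*s + 1))
  -2 < Re(s) < 3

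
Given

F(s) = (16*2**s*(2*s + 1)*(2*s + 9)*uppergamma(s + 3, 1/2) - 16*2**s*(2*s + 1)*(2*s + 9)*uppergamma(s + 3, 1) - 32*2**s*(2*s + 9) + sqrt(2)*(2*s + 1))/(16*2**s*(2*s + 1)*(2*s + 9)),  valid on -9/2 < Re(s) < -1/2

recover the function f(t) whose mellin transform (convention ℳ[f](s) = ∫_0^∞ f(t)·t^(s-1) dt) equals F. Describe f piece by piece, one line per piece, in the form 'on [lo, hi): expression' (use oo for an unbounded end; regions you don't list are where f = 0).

on [0, 1/2): t**(9/2)
on [1/2, 1): t**3*exp(-t)
on [1, oo): sqrt(t)

peel off the shared t-power: t**(5/2) on [0, 1/2); t*exp(-t) on [1/2, 1); t**(-3/2) on [1, ∞)
the shared t-power comes off first: t**(3/2) on [0, 1/2); exp(-t) on [1/2, 1); t**(-5/2) on [1, ∞)
treat the 3 regions marked off by 1/2, 1 separately and sum
the [0, 1/2) slice contributes ∫ t**(9/2)·t^(s-1) dt
on [1/2, 1): add ∫ t**3*exp(-t)·t^(s-1) dt
∫ over [1, ∞) of sqrt(t)·t^(s-1) joins the sum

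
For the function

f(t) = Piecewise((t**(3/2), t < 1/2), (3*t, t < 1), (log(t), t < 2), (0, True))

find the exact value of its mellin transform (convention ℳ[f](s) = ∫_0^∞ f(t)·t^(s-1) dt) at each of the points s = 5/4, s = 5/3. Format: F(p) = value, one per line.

F(5/4) = -679*2**(1/4)/550 - 2**(3/4)/6 + 8*2**(1/4)*log(2)/5 + 148/75
F(5/3) = -18*2**(2/3)/25 - 9*2**(1/3)/64 + 3*2**(5/6)/152 + 6*2**(2/3)*log(2)/5 + 297/200

slice at 1/2, 1, transform all 3 pieces, and sum them
for t in [0, 1/2): the term is ∫ t**(3/2)·t^(s-1)
the [1/2, 1) slice contributes ∫ 3*t·t^(s-1) dt
on [1, 2) integrate f = log(t) against the kernel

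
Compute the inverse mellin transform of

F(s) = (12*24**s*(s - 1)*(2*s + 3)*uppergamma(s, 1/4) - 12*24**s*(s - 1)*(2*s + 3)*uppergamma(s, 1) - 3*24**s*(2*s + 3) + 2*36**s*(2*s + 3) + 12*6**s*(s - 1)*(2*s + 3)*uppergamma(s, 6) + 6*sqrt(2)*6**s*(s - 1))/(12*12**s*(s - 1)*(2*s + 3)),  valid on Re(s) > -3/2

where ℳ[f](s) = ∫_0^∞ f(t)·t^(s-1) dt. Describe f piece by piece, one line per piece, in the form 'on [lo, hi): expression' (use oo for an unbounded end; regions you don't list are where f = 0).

on [0, 1/2): t**(3/2)
on [1/2, 2): exp(-t/2)
on [2, 3): 1/(2*t)
on [3, oo): exp(-2*t)

decompose at 1/2, 2, 3; ℳ[f](s) sums the 4 pieces' integrals
between 0 and 1/2 the integrand is t**(3/2)·t^(s-1)
segment 1/2 to 2 holds exp(-t/2); add its integral
segment 2 to 3 holds 1/(2*t); add its integral
segment 3 to ∞ holds exp(-2*t); add its integral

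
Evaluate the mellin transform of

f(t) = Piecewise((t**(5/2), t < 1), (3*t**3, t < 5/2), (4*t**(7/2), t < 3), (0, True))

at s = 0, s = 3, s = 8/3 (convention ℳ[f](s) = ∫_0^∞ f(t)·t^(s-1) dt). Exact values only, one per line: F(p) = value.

the 3 pieces separated at 1, 5/2 each add one integral
[0, 1) adds the kernel integral of t**(5/2)
on [1, 5/2) integrate f = 3*t**3 against the kernel
∫ 4*t**(7/2)·t^(s-1) over [5/2, 3)

F(0) = -125*sqrt(10)/14 + 601/40 + 216*sqrt(3)/7
F(3) = -15625*sqrt(10)/208 + 171427/1408 + 5832*sqrt(3)/13
F(8/3) = -46875*2**(5/6)*5**(1/6)/592 - 177/527 + 28125*2**(1/3)*5**(2/3)/1088 + 17496*3**(1/6)/37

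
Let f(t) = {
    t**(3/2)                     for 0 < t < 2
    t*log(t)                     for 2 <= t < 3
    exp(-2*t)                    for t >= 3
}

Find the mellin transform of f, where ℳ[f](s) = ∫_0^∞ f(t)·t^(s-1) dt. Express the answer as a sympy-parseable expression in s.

integrate the 3 segments split at 2, 3, then add the results
on [0, 2) integrate f = t**(3/2) against the kernel
[2, 3) adds the kernel integral of t*log(t)
on [3, ∞) integrate f = exp(-2*t) against the kernel

(-12**s*s*(2*s + 3)*log(4) - 12**s*(2*s + 3)*log(4) + 12**s*(4*s + 6) + 12**s*sqrt(2)*(4*s**2 + 8*s + 4) + 3*18**s*s*(2*s + 3)*log(3) + 18**s*(-6*s - 9) + 3*18**s*(2*s + 3)*log(3) + 3**s*(2*s + 3)*(s**2 + 2*s + 1)*uppergamma(s, 6))/(6**s*(2*s + 3)*(s**2 + 2*s + 1))
  Re(s) > -3/2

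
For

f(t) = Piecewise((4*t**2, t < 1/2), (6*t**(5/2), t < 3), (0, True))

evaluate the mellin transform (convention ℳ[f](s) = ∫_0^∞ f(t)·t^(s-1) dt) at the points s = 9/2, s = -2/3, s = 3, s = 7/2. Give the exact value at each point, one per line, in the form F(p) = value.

linearity at 1/2 turns ℳ[f](s) into 2 summed integrals
segment 0 to 1/2 holds 4*t**2; add its integral
[1/2, 3) adds the kernel integral of 6*t**(5/2)

F(9/2) = sqrt(2)/208 + 839805/448
F(-2/3) = -9*2**(1/6)/11 + 3*2**(2/3)/4 + 108*3**(5/6)/11
F(3) = -3*sqrt(2)/176 + 1/40 + 2916*sqrt(3)/11
F(7/2) = sqrt(2)/88 + 46655/64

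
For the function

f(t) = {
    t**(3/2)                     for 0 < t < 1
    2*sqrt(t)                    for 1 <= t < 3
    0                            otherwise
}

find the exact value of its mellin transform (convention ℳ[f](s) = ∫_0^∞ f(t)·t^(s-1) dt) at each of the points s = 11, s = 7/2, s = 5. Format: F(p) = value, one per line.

f breaks at 1 into 2 integrals to sum
segment 0 to 1 holds t**(3/2); add its integral
segment [1, 3) carries 2*sqrt(t); integrate it

F(11) = -54/575 + 708588*sqrt(3)/23
F(7/2) = 201/5
F(5) = -30/143 + 972*sqrt(3)/11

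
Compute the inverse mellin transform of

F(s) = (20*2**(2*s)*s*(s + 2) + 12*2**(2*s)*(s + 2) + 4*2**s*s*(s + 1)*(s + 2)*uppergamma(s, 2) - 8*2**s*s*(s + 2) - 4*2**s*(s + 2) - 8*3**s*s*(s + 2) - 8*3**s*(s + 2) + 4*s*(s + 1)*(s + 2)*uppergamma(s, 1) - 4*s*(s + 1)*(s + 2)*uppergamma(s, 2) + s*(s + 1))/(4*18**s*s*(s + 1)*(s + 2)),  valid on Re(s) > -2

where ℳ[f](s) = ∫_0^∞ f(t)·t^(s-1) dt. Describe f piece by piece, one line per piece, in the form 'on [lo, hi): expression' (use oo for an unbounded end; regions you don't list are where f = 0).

strip the common scale on t: 9*t**2 on [0, 1/6); exp(-6*t) on [1/6, 1/3); 3*t + 1 on [1/3, 1/2); …
remove the common scale on t first: t**2 on [0, 1/2); exp(-2*t) on [1/2, 1); t + 1 on [1, 3/2); …
integrate the 5 segments split at 1/18, 1/9, 1/6, 2/9, then add the results
between 0 and 1/18 the integrand is 81*t**2·t^(s-1)
∫ over [1/18, 1/9) of exp(-18*t)·t^(s-1) joins the sum
segment [1/9, 1/6) carries (9*t + 1); integrate it
[1/6, 2/9) adds the kernel integral of (9*t + 3)
on [2/9, ∞) integrate f = exp(-9*t) against the kernel

on [0, 1/18): 81*t**2
on [1/18, 1/9): exp(-18*t)
on [1/9, 1/6): 9*t + 1
on [1/6, 2/9): 9*t + 3
on [2/9, oo): exp(-9*t)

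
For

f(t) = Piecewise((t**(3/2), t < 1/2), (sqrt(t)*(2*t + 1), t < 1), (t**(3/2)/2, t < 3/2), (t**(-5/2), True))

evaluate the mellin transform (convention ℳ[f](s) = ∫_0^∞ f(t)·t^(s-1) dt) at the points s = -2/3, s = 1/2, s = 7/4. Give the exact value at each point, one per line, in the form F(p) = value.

reversing the shared t-power: t on [0, 1/2); 2*t + 1 on [1/2, 1); t/2 on [1, 3/2); …
along the cuts 1/2, 1, 3/2, ℳ[f](s) splits into 4 integrals
between 0 and 1/2 the integrand is t**(3/2)·t^(s-1)
for t in [1/2, 1): the term is ∫ sqrt(t)*(2*t + 1)·t^(s-1)
[1, 3/2) adds the kernel integral of t**(3/2)/2
∫ t**(-5/2)·t^(s-1) over [3/2, ∞)

F(-2/3) = 2**(1/6)*(-10773*2**(5/6) + 1699*3**(5/6) + 27702)/5130
F(1/2) = 275/144
F(7/4) = 2**(3/4)*(-70 + 424*2**(1/4) + 659*3**(1/4))/936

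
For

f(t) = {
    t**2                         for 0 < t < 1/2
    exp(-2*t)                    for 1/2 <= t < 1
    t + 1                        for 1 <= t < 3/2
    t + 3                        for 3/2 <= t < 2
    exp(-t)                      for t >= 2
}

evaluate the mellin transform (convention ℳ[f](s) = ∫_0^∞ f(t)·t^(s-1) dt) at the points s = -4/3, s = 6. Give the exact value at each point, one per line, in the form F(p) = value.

decompose at 1/2, 1, 3/2, 2; ℳ[f](s) sums the 5 pieces' integrals
segment 0 to 1/2 holds t**2; add its integral
∫ exp(-2*t)·t^(s-1) over [1/2, 1)
over [1, 3/2), the kernel integral of (t + 1) enters the sum
segment [3/2, 2) carries (t + 3); integrate it
over [2, ∞), the kernel integral of exp(-t) enters the sum

F(-4/3) = 2**(1/3)*(-99*2**(1/3) - 96*uppergamma(-4/3, 2) + 24*2**(2/3)*uppergamma(-4/3, 2) + 96*uppergamma(-4/3, 1) + 16*3**(2/3) + 36 + 90*2**(2/3))/48
F(6) = (219072*E + 1986101*exp(2) + 36916992)*exp(-2)/43008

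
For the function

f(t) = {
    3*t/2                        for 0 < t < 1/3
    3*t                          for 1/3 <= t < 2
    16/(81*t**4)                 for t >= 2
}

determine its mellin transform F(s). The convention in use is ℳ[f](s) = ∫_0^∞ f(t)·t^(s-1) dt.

undo the common scale on t: t on [0, 1/2); 2*t on [1/2, 3); t**(-4) on [3, ∞)
integrate the 3 segments split at 1/3, 2, then add the results
between 0 and 1/3 the integrand is 3*t/2·t^(s-1)
for t in [1/3, 2): the term is ∫ 3*t·t^(s-1)
on [2, ∞): add ∫ 16/(81*t**4)·t^(s-1) dt

(970*6**s*s - 3890*6**s - 81*s + 324)/(162*3**s*(s**2 - 3*s - 4))
  -1 < Re(s) < 4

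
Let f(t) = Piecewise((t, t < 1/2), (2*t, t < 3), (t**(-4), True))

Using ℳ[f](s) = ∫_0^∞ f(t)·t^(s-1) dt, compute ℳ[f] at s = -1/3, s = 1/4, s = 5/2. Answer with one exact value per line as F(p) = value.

F(-1/3) = 2**(1/3)*(-3159 + 6320*6**(2/3))/4212
F(1/4) = 2**(3/4)*(-243 + 2918*6**(1/4))/1215
F(5/2) = sqrt(2)*(-27 + 11720*sqrt(6))/1512

f breaks at 1/2, 3 into 3 integrals to sum
piece [0, 1/2): integrate t against the kernel
[1/2, 3) adds the kernel integral of 2*t
∫ over [3, ∞) of t**(-4)·t^(s-1) joins the sum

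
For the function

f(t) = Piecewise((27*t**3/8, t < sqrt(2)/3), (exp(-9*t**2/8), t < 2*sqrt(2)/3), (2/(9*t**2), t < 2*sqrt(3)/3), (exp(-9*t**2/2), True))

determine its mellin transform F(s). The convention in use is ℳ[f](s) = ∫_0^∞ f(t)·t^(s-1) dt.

2**s*(sqrt(3)/6)**s*(-6*2**s*6**(s/2)*(s - 2)*(s + 3)*uppergamma(s/2, 1) + 6*6**(s/2)*(s - 2)*(s + 3)*uppergamma(s/2, 6) + 3*sqrt(2)*6**(s/2)*(s - 2) + 2*6**s*(s + 3) + 6*(2*sqrt(6))**s*(s - 2)*(s + 3)*uppergamma(s/2, 1/4) - 3*(2*sqrt(6))**s*(s + 3))/(12*3**s*(s - 2)*(s + 3))
  Re(s) > -3

undo the common scale on t: t**3 on [0, sqrt(2)/2); exp(-t**2/2) on [sqrt(2)/2, sqrt(2)); 1/(2*t**2) on [sqrt(2), sqrt(3)); …
reversing the power substitution: t**(3/2) on [0, 1/2); exp(-t/2) on [1/2, 2); 1/(2*t) on [2, 3); …
along the cuts sqrt(2)/3, 2*sqrt(2)/3, 2*sqrt(3)/3, ℳ[f](s) splits into 4 integrals
piece [0, sqrt(2)/3): integrate 27*t**3/8 against the kernel
on [sqrt(2)/3, 2*sqrt(2)/3): add ∫ exp(-9*t**2/8)·t^(s-1) dt
for t in [2*sqrt(2)/3, 2*sqrt(3)/3): the term is ∫ 2/(9*t**2)·t^(s-1)
∫ over [2*sqrt(3)/3, ∞) of exp(-9*t**2/2)·t^(s-1) joins the sum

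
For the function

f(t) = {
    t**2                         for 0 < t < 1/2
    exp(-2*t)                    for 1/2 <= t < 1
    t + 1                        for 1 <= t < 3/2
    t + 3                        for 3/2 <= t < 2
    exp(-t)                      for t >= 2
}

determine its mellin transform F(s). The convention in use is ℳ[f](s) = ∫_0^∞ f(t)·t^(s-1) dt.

(20*2**(2*s)*s*(s + 2) + 12*2**(2*s)*(s + 2) + 4*2**s*s*(s + 1)*(s + 2)*uppergamma(s, 2) - 8*2**s*s*(s + 2) - 4*2**s*(s + 2) - 8*3**s*s*(s + 2) - 8*3**s*(s + 2) + 4*s*(s + 1)*(s + 2)*uppergamma(s, 1) - 4*s*(s + 1)*(s + 2)*uppergamma(s, 2) + s*(s + 1))/(4*2**s*s*(s + 1)*(s + 2))
  Re(s) > -2

split f at 1/2, 1, 3/2, 2: ℳ[f](s) collects 5 kernel integrals
over [0, 1/2), the kernel integral of t**2 enters the sum
segment 1/2 to 1 holds exp(-2*t); add its integral
over [1, 3/2), the kernel integral of (t + 1) enters the sum
∫ over [3/2, 2) of (t + 3)·t^(s-1) joins the sum
∫ exp(-t)·t^(s-1) over [2, ∞)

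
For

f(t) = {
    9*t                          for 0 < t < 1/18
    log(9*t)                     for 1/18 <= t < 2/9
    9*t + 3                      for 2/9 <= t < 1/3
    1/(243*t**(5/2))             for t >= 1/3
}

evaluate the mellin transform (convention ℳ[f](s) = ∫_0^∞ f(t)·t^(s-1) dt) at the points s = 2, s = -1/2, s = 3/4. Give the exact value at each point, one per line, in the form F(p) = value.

F(2) = 2*sqrt(3)/243 + 17*log(2)/648 + 23/144
F(-1/2) = sqrt(2)*(-486*log(2) + sqrt(2) + 648)/54
F(3/4) = 2**(1/4)*sqrt(3)*(-436*sqrt(2) + 2*2**(3/4)*3**(1/4) + 65 + log(2**(42 + 84*sqrt(2))) + 180*6**(3/4))/567

back out the common scale on t: 3*t on [0, 1/6); log(3*t) on [1/6, 2/3); 3*t + 3 on [2/3, 1); …
invert the common scale on t to get t on [0, 1/2); log(t) on [1/2, 2); t + 3 on [2, 3); …
cuts at 1/18, 2/9, 1/3: linearity sums the 4 kernel integrals
over [0, 1/18), the kernel integral of 9*t enters the sum
over [1/18, 2/9), the kernel integral of log(9*t) enters the sum
for t in [2/9, 1/3): the term is ∫ (9*t + 3)·t^(s-1)
segment 1/3 to ∞ holds 1/(243*t**(5/2)); add its integral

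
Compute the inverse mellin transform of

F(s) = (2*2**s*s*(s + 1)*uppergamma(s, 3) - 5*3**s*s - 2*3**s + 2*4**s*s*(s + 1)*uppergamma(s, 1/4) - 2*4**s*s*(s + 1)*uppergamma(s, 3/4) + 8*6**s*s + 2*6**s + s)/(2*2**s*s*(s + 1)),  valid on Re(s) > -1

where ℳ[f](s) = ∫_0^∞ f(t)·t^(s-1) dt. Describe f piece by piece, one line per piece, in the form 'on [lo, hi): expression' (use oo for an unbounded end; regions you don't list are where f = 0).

treat the 4 regions marked off by 1/2, 3/2, 3 separately and sum
piece [0, 1/2): integrate t against the kernel
piece [1/2, 3/2): integrate exp(-t/2) against the kernel
∫ (t + 1)·t^(s-1) over [3/2, 3)
for t in [3, ∞): the term is ∫ exp(-t)·t^(s-1)

on [0, 1/2): t
on [1/2, 3/2): exp(-t/2)
on [3/2, 3): t + 1
on [3, oo): exp(-t)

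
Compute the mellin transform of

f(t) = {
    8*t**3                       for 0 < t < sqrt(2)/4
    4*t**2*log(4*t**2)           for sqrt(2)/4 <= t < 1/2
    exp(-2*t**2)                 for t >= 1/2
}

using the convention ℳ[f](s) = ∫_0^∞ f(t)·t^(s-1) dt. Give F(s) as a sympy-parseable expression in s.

(-2*2**(s/2)*(s + 3) + 2*2**s*(s + 3)*(s**2/4 + s + 1)*uppergamma(s/2, 1/2) + s*(s + 3)*log(2)/2 + s + (s + 3)*log(2) + sqrt(2)*(s**2/4 + s + 1) + 3)/(4*2**(3*s/2)*(s + 3)*(s**2/4 + s + 1))
  Re(s) > -3

invert the common scale on t to get t**3 on [0, sqrt(2)/2); t**2*log(t**2) on [sqrt(2)/2, 1); exp(-t**2/2) on [1, ∞)
reversing the power substitution: t**(3/2) on [0, 1/2); t*log(t) on [1/2, 1); exp(-t/2) on [1, ∞)
split f at sqrt(2)/4, 1/2: ℳ[f](s) collects 3 kernel integrals
the [0, sqrt(2)/4) slice contributes ∫ 8*t**3·t^(s-1) dt
between sqrt(2)/4 and 1/2 the integrand is 4*t**2*log(4*t**2)·t^(s-1)
over [1/2, ∞), the kernel integral of exp(-2*t**2) enters the sum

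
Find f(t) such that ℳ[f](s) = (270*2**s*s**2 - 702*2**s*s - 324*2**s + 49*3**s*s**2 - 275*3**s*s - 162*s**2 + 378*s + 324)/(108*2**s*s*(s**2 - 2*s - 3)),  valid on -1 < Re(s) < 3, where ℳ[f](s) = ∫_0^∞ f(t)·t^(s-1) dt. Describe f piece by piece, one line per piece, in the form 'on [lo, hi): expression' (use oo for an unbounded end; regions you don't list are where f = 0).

on [0, 1/2): t
on [1/2, 1): 2*t + 1
on [1, 3/2): t/2
on [3/2, oo): t**(-3)

breakpoints 1/2, 1, 3/2: one integral from each of the 4 segments
[0, 1/2) adds the kernel integral of t
for t in [1/2, 1): the term is ∫ (2*t + 1)·t^(s-1)
over [1, 3/2), the kernel integral of t/2 enters the sum
∫ t**(-3)·t^(s-1) over [3/2, ∞)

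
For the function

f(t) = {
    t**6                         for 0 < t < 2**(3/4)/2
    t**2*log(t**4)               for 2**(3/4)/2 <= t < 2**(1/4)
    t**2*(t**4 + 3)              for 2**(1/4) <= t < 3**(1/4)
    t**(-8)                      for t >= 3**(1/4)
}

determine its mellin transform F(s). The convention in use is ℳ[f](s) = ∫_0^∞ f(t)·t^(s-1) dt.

2**(1/2 - s/4)*(540*2**(s/2)*(8 - s)*(s + 2)**2 + 108*2**(s/2)*(s - 8)*(s + 2)*(s + 6)*log(2) - 1296*2**(s/2)*(s - 8)*(s + 2) - 432*2**(s/2)*(s - 8)*(s + 6) + 324*6**(s/4 + 1/2)*(s - 8)*(s + 2)**2 + 648*6**(s/4 + 1/2)*(s - 8)*(s + 2) - 2*sqrt(3)*6**(s/4 + 1/2)*(s + 2)**2*(s + 6) + 27*(s - 8)*(s + 2)**2 + 54*(s - 8)*(s + 2)*(s + 6)*log(2) + 216*(s - 8)*(s + 6))/(108*(s - 8)*(s + 2)**2*(s + 6))
  -6 < Re(s) < 8

peel off the shared t-power: t**4 on [0, 2**(3/4)/2); log(t**4) on [2**(3/4)/2, 2**(1/4)); t**4 + 3 on [2**(1/4), 3**(1/4)); …
the power substitution comes off first: t**2 on [0, sqrt(2)/2); log(t**2) on [sqrt(2)/2, sqrt(2)); t**2 + 3 on [sqrt(2), sqrt(3)); …
the power substitution comes off first: t on [0, 1/2); log(t) on [1/2, 2); t + 3 on [2, 3); …
treat the 4 regions marked off by 2**(3/4)/2, 2**(1/4), 3**(1/4) separately and sum
on [0, 2**(3/4)/2): add ∫ t**6·t^(s-1) dt
∫ t**2*log(t**4)·t^(s-1) over [2**(3/4)/2, 2**(1/4))
for t in [2**(1/4), 3**(1/4)): the term is ∫ t**2*(t**4 + 3)·t^(s-1)
∫ t**(-8)·t^(s-1) over [3**(1/4), ∞)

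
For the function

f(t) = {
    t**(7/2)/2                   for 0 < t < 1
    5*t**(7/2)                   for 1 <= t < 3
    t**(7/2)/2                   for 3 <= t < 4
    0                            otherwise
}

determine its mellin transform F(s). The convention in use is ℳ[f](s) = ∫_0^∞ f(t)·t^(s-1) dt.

breakpoints 1, 3: one integral from each of the 3 segments
the [0, 1) slice contributes ∫ t**(7/2)/2·t^(s-1) dt
∫ 5*t**(7/2)·t^(s-1) over [1, 3)
between 3 and 4 the integrand is t**(7/2)/2·t^(s-1)

(2**(2*s + 7) + 3**(s + 11/2) - 9)/(2*s + 7)
  Re(s) > -7/2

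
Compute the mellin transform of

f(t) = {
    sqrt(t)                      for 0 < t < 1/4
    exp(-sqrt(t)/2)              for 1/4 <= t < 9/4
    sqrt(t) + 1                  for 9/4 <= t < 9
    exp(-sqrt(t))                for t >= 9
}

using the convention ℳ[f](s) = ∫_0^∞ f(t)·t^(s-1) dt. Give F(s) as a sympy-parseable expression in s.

peel off the power substitution: t on [0, 1/2); exp(-t/2) on [1/2, 3/2); t + 1 on [3/2, 3); …
linearity at 1/4, 9/4, 9 turns ℳ[f](s) into 4 summed integrals
segment [0, 1/4) carries sqrt(t); integrate it
between 1/4 and 9/4 the integrand is exp(-sqrt(t)/2)·t^(s-1)
[9/4, 9) adds the kernel integral of (sqrt(t) + 1)
on [9, ∞) integrate f = exp(-sqrt(t)) against the kernel

(2**(2*s + 1)*s*(2*s + 1)*uppergamma(2*s, 3) + 2**(4*s + 1)*s*(2*s + 1)*uppergamma(2*s, 1/4) - 2**(4*s + 1)*s*(2*s + 1)*uppergamma(2*s, 3/4) + 8*36**s*s + 36**s - 5*9**s*s - 9**s + s)/(4**s*s*(2*s + 1))
  Re(s) > -1/2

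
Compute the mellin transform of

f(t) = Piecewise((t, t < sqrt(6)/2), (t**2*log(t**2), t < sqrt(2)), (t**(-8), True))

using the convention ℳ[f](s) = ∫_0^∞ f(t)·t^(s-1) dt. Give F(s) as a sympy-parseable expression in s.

the power substitution comes off first: sqrt(t) on [0, 3/2); t*log(t) on [3/2, 2); t**(-4) on [2, ∞)
linearity at sqrt(6)/2, sqrt(2) turns ℳ[f](s) into 3 summed integrals
segment 0 to sqrt(6)/2 holds t; add its integral
on [sqrt(6)/2, sqrt(2)): add ∫ t**2*log(t**2)·t^(s-1) dt
the [sqrt(2), ∞) slice contributes ∫ t**(-8)·t^(s-1) dt

(sqrt(2)/2)**s*(32*2**s*s*(s - 8)*(s + 1)*log(2) - 64*2**s*(s - 8)*(s + 1) + 64*2**s*(s - 8)*(s + 1)*log(2) - 2**s*(s + 1)*(s**2 + 4*s + 4) + 3**(s/2)*s*(s - 8)*(s + 1)*(-24*log(3) + 24*log(2)) + 3**(s/2)*(s - 8)*(s + 1)*(-48*log(3) + 48*log(2)) + 48*3**(s/2)*(s - 8)*(s + 1) + 8*3**(s/2)*sqrt(6)*(s - 8)*(s**2 + 4*s + 4))/(16*(s - 8)*(s + 1)*(s**2 + 4*s + 4))
  -1 < Re(s) < 8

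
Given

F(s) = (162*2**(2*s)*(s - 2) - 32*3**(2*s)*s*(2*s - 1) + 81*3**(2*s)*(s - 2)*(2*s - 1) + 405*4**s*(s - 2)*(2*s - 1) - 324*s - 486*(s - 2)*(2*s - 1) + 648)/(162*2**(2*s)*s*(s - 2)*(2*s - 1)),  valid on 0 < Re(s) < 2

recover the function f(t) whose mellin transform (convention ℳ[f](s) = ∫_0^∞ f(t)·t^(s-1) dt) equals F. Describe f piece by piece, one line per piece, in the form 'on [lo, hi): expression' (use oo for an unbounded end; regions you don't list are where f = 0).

on [0, 1/4): 1
on [1/4, 1): (2*sqrt(t) + 1)/sqrt(t)
on [1, 9/4): 1/2
on [9/4, oo): t**(-2)

remove the power substitution first: 1 on [0, 1/2); (2*t + 1)/t on [1/2, 1); 1/2 on [1, 3/2); …
peel off the shared t-power: t on [0, 1/2); 2*t + 1 on [1/2, 1); t/2 on [1, 3/2); …
split f at 1/4, 1, 9/4: ℳ[f](s) collects 4 kernel integrals
on [0, 1/4): add ∫ 1·t^(s-1) dt
on [1/4, 1) integrate f = (2*sqrt(t) + 1)/sqrt(t) against the kernel
piece [1, 9/4): integrate 1/2 against the kernel
segment [9/4, ∞) carries t**(-2); integrate it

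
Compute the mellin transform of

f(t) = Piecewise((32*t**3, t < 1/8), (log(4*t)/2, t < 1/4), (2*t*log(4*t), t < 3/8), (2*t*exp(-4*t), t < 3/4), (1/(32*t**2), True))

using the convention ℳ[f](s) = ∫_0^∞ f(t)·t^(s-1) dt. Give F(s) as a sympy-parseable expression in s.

(72*2**s*(s - 2)*(s + 1)**2*(s + 3)*(2*s - (s + 1)**2 + 1)*uppergamma(s + 1, 3/2) - 72*2**s*(s - 2)*(s + 1)**2*(s + 3)*(2*s - (s + 1)**2 + 1)*uppergamma(s + 1, 3) + 72*2**s*(s - 2)*(s + 1)**2*(s + 3) + 72*2**s*(s - 2)*(s + 3)*(2*s - (s + 1)**2 + 1) + 3**s*(s - 2)*(s + 1)*(s + 3)*(-108*log(2) + 108*log(3))*(2*s - (s + 1)**2 + 1) - 108*3**s*(s - 2)*(s + 3)*(2*s - (s + 1)**2 + 1) - 8*6**s*(s + 1)**2*(s + 3)*(2*s - (s + 1)**2 + 1) - 72*(s - 2)*(s + 1)**3*(s + 3)*log(2) - 72*(s - 2)*(s + 1)**2*(s + 3) + 72*(s - 2)*(s + 1)**2*(s + 3)*log(2) + 9*(s - 2)*(s + 1)**2*(2*s - (s + 1)**2 + 1))/(144*2**(3*s)*(s - 2)*(s + 1)**2*(s + 3)*(2*s - (s + 1)**2 + 1))
  -3 < Re(s) < 2

the common scale on t comes off first: 4*t**3 on [0, 1/4); log(2*t)/2 on [1/4, 1/2); t*log(2*t) on [1/2, 3/4); …
back out the shared t-power: 4*t**2 on [0, 1/4); log(2*t)/(2*t) on [1/4, 1/2); log(2*t) on [1/2, 3/4); …
the common scale on t comes off first: t**2 on [0, 1/2); log(t)/t on [1/2, 1); log(t) on [1, 3/2); …
split f at 1/8, 1/4, 3/8, 3/4: ℳ[f](s) collects 5 kernel integrals
piece [0, 1/8): integrate 32*t**3 against the kernel
between 1/8 and 1/4 the integrand is log(4*t)/2·t^(s-1)
over [1/4, 3/8), the kernel integral of 2*t*log(4*t) enters the sum
on [3/8, 3/4) integrate f = 2*t*exp(-4*t) against the kernel
the [3/4, ∞) slice contributes ∫ 1/(32*t**2)·t^(s-1) dt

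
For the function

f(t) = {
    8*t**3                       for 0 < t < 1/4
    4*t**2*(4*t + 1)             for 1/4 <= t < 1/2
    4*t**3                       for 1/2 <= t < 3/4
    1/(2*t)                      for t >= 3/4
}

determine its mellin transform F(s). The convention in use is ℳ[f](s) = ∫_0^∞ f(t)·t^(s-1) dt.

reversing the common scale on t: t**3 on [0, 1/2); t**2*(2*t + 1) on [1/2, 1); t**3/2 on [1, 3/2); …
remove the shared t-power first: t on [0, 1/2); 2*t + 1 on [1/2, 1); t/2 on [1, 3/2); …
treat the 4 regions marked off by 1/4, 1/2, 3/4 separately and sum
∫ over [0, 1/4) of 8*t**3·t^(s-1) joins the sum
for t in [1/4, 1/2): the term is ∫ 4*t**2*(4*t + 1)·t^(s-1)
the [1/2, 3/4) slice contributes ∫ 4*t**3·t^(s-1) dt
on [3/4, ∞): add ∫ 1/(2*t)·t^(s-1) dt

(120*2**s*s**2 + 168*2**s*s - 288*2**s + 49*3**s*s**2 - 79*3**s*s - 354*3**s - 18*s**2 - 30*s + 48)/(48*2**(2*s)*(s**3 + 4*s**2 + s - 6))
  -3 < Re(s) < 1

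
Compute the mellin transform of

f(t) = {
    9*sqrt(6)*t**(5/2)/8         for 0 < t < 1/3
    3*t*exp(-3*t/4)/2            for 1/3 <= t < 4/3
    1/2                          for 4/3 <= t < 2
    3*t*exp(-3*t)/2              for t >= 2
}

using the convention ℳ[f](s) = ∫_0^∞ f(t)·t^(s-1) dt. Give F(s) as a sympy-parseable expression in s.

2**(s - 2)*(8*24**s*s*(2*s + 5)*uppergamma(s + 1, 1/4) - 8*24**s*s*(2*s + 5)*uppergamma(s + 1, 1) + 24**s*(-4*s - 10) + 36**s*(4*s + 10) + 2*6**s*s*(2*s + 5)*uppergamma(s + 1, 6) + sqrt(2)*6**s*s)/(36**s*s*(2*s + 5))
  Re(s) > -5/2

back out the common scale on t: t**(5/2) on [0, 1/2); t*exp(-t/2) on [1/2, 2); 1/2 on [2, 3); …
reversing the shared t-power: t**2 on [0, 1/2); sqrt(t)*exp(-t/2) on [1/2, 2); 1/(2*sqrt(t)) on [2, 3); …
undo the shared t-power: t**(3/2) on [0, 1/2); exp(-t/2) on [1/2, 2); 1/(2*t) on [2, 3); …
cuts at 1/3, 4/3, 2: linearity sums the 4 kernel integrals
[0, 1/3) adds the kernel integral of 9*sqrt(6)*t**(5/2)/8
on [1/3, 4/3) integrate f = 3*t*exp(-3*t/4)/2 against the kernel
[4/3, 2) adds the kernel integral of 1/2
segment 2 to ∞ holds 3*t*exp(-3*t)/2; add its integral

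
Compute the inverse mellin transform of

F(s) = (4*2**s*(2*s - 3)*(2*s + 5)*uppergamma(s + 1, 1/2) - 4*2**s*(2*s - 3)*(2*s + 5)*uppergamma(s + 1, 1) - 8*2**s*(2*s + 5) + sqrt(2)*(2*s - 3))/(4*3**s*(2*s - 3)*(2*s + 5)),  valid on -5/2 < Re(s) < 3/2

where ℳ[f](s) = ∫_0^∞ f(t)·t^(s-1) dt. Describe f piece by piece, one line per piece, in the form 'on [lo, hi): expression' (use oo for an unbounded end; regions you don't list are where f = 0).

back out the common scale on t: sqrt(2)*t**(5/2)/8 on [0, 1); t*exp(-t/2)/2 on [1, 2); 2*sqrt(2)/t**(3/2) on [2, ∞)
undo the common scale on t: t**(5/2) on [0, 1/2); t*exp(-t) on [1/2, 1); t**(-3/2) on [1, ∞)
remove the shared t-power first: t**(3/2) on [0, 1/2); exp(-t) on [1/2, 1); t**(-5/2) on [1, ∞)
the 3 pieces separated at 1/3, 2/3 each add one integral
between 0 and 1/3 the integrand is 9*sqrt(6)*t**(5/2)/8·t^(s-1)
∫ over [1/3, 2/3) of 3*t*exp(-3*t/2)/2·t^(s-1) joins the sum
between 2/3 and ∞ the integrand is 2*sqrt(6)/(9*t**(3/2))·t^(s-1)

on [0, 1/3): 9*sqrt(6)*t**(5/2)/8
on [1/3, 2/3): 3*t*exp(-3*t/2)/2
on [2/3, oo): 2*sqrt(6)/(9*t**(3/2))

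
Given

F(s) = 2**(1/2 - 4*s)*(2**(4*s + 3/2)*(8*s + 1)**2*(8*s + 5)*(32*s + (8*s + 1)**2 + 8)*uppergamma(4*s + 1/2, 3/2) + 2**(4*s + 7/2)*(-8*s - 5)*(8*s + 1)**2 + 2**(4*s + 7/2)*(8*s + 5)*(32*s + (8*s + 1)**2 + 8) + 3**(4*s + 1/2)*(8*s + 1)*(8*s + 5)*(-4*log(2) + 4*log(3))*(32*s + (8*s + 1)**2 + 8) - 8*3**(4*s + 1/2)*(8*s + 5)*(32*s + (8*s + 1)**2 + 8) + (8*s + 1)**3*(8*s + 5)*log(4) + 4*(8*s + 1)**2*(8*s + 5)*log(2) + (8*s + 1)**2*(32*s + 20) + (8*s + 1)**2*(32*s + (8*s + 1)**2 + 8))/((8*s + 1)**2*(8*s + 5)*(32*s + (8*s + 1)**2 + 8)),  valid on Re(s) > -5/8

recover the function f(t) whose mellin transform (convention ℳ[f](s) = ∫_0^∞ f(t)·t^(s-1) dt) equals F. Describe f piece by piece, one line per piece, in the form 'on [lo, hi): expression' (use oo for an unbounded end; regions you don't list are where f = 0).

invert the power substitution to get t**(5/4) on [0, 1/4); t**(3/4)*log(sqrt(t)) on [1/4, 1); t**(1/4)*log(sqrt(t)) on [1, 9/4); …
reversing the power substitution: t**(5/2) on [0, 1/2); t**(3/2)*log(t) on [1/2, 1); sqrt(t)*log(t) on [1, 3/2); …
undo the shared t-power: t**2 on [0, 1/2); t*log(t) on [1/2, 1); log(t) on [1, 3/2); …
integrate the 4 segments split at 1/16, 1, 81/16, then add the results
piece [0, 1/16): integrate t**(5/8) against the kernel
over [1/16, 1), the kernel integral of t**(3/8)*log(t**(1/4)) enters the sum
segment 1 to 81/16 holds t**(1/8)*log(t**(1/4)); add its integral
[81/16, ∞) adds the kernel integral of t**(1/8)*exp(-t**(1/4))

on [0, 1/16): t**(5/8)
on [1/16, 1): t**(3/8)*log(t**(1/4))
on [1, 81/16): t**(1/8)*log(t**(1/4))
on [81/16, oo): t**(1/8)*exp(-t**(1/4))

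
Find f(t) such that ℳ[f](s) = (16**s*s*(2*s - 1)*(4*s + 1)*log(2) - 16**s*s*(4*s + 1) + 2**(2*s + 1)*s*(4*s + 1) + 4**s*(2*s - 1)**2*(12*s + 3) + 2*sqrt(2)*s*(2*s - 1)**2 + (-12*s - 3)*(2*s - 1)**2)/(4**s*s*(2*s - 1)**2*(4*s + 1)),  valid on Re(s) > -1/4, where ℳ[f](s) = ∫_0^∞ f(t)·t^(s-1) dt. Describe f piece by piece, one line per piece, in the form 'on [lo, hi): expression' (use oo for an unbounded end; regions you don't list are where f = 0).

reversing the power substitution: sqrt(t) on [0, 1/2); 3 on [1/2, 1); log(t)/t on [1, 2)
the shared t-power comes off first: t**(3/2) on [0, 1/2); 3*t on [1/2, 1); log(t) on [1, 2)
summing 3 kernel integrals split by 1/4, 1 yields ℳ[f](s)
segment 0 to 1/4 holds t**(1/4); add its integral
∫ 3·t^(s-1) over [1/4, 1)
over [1, 4), the kernel integral of log(sqrt(t))/sqrt(t) enters the sum

on [0, 1/4): t**(1/4)
on [1/4, 1): 3
on [1, 4): log(sqrt(t))/sqrt(t)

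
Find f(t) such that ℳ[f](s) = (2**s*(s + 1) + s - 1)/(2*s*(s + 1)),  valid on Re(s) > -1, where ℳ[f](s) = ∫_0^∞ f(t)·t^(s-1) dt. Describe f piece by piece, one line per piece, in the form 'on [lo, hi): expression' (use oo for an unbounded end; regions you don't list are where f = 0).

integrate the 2 segments split at 1, then add the results
segment 0 to 1 holds t; add its integral
segment [1, 2) carries 1/2; integrate it

on [0, 1): t
on [1, 2): 1/2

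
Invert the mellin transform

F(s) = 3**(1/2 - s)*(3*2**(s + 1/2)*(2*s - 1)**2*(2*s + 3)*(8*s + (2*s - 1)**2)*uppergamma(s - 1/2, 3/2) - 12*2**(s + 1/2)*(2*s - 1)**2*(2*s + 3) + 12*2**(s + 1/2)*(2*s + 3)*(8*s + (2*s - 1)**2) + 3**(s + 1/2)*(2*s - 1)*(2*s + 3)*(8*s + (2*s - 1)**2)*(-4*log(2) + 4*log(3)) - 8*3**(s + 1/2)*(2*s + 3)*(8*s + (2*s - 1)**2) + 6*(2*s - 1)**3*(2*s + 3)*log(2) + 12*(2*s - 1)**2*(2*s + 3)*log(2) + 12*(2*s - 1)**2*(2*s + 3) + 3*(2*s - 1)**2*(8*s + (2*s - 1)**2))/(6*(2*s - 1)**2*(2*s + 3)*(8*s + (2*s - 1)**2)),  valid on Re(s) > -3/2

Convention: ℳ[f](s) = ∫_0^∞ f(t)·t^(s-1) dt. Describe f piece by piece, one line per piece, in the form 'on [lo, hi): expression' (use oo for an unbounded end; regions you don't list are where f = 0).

remove the shared t-power first: 9*t**(5/2)/4 on [0, 1/3); 3*t**(3/2)*log(3*t/2)/2 on [1/3, 2/3); sqrt(t)*log(3*t/2) on [2/3, 1); …
undo the shared t-power: 9*t**2/4 on [0, 1/3); 3*t*log(3*t/2)/2 on [1/3, 2/3); log(3*t/2) on [2/3, 1); …
strip the common scale on t: t**2 on [0, 1/2); t*log(t) on [1/2, 1); log(t) on [1, 3/2); …
linearity at 1/3, 2/3, 1 turns ℳ[f](s) into 4 summed integrals
on [0, 1/3) integrate f = 9*t**(3/2)/4 against the kernel
on [1/3, 2/3) integrate f = 3*sqrt(t)*log(3*t/2)/2 against the kernel
segment [2/3, 1) carries log(3*t/2)/sqrt(t); integrate it
the [1, ∞) slice contributes ∫ exp(-3*t/2)/sqrt(t)·t^(s-1) dt

on [0, 1/3): 9*t**(3/2)/4
on [1/3, 2/3): 3*sqrt(t)*log(3*t/2)/2
on [2/3, 1): log(3*t/2)/sqrt(t)
on [1, oo): exp(-3*t/2)/sqrt(t)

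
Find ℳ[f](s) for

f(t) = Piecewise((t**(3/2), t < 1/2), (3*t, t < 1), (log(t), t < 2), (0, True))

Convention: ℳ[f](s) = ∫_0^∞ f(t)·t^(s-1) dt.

(-2*2**(2*s)*(s + 1)*(2*s + 3) + 6*2**s*s**2*(2*s + 3) + 2*2**s*(s + 1)*(2*s + 3) + 4**s*s*(s + 1)*(2*s + 3)*log(4) + sqrt(2)*s**2*(s + 1) - 3*s**2*(2*s + 3))/(2*2**s*s**2*(s + 1)*(2*s + 3))
  Re(s) > -3/2

breakpoints 1/2, 1: one integral from each of the 3 segments
between 0 and 1/2 the integrand is t**(3/2)·t^(s-1)
on [1/2, 1): add ∫ 3*t·t^(s-1) dt
segment [1, 2) carries log(t); integrate it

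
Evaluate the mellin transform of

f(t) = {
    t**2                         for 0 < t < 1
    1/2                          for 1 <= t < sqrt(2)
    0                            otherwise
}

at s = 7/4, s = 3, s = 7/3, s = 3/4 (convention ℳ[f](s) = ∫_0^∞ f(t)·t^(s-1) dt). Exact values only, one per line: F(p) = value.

peel off the power substitution: t on [0, 1); 1/2 on [1, 2)
f breaks at 1 into 2 integrals to sum
on [0, 1): add ∫ t**2·t^(s-1) dt
between 1 and sqrt(2) the integrand is 1/2·t^(s-1)

F(7/4) = -2/105 + 2*2**(7/8)/7
F(3) = 1/30 + sqrt(2)/3
F(7/3) = 3/182 + 3*2**(1/6)/7
F(3/4) = -10/33 + 2*2**(3/8)/3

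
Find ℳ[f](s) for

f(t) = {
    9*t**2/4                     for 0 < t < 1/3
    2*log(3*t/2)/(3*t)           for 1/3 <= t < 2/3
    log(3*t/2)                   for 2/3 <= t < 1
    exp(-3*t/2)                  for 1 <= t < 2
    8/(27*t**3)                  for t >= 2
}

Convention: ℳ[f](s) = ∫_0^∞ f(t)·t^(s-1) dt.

(108*2**s*s**2*(s - 3)*(s + 2)*(s**2 - 2*s + 1)*uppergamma(s, 3/2) - 108*2**s*s**2*(s - 3)*(s + 2)*(s**2 - 2*s + 1)*uppergamma(s, 3) - 108*2**s*s**2*(s - 3)*(s + 2) + 108*2**s*(s - 3)*(s + 2)*(s**2 - 2*s + 1) - 108*3**s*s*(s - 3)*(s + 2)*(s**2 - 2*s + 1)*log(2) + 108*3**s*s*(s - 3)*(s + 2)*(s**2 - 2*s + 1)*log(3) - 108*3**s*(s - 3)*(s + 2)*(s**2 - 2*s + 1) - 4*6**s*s**2*(s + 2)*(s**2 - 2*s + 1) + 216*s**3*(s - 3)*(s + 2)*log(2) - 216*s**2*(s - 3)*(s + 2)*log(2) + 216*s**2*(s - 3)*(s + 2) + 27*s**2*(s - 3)*(s**2 - 2*s + 1))/(108*3**s*s**2*(s - 3)*(s + 2)*(s**2 - 2*s + 1))
  -2 < Re(s) < 3

remove the common scale on t first: t**2 on [0, 1/2); log(t)/t on [1/2, 1); log(t) on [1, 3/2); …
along the cuts 1/3, 2/3, 1, 2, ℳ[f](s) splits into 5 integrals
over [0, 1/3), the kernel integral of 9*t**2/4 enters the sum
∫ 2*log(3*t/2)/(3*t)·t^(s-1) over [1/3, 2/3)
between 2/3 and 1 the integrand is log(3*t/2)·t^(s-1)
on [1, 2): add ∫ exp(-3*t/2)·t^(s-1) dt
[2, ∞) adds the kernel integral of 8/(27*t**3)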